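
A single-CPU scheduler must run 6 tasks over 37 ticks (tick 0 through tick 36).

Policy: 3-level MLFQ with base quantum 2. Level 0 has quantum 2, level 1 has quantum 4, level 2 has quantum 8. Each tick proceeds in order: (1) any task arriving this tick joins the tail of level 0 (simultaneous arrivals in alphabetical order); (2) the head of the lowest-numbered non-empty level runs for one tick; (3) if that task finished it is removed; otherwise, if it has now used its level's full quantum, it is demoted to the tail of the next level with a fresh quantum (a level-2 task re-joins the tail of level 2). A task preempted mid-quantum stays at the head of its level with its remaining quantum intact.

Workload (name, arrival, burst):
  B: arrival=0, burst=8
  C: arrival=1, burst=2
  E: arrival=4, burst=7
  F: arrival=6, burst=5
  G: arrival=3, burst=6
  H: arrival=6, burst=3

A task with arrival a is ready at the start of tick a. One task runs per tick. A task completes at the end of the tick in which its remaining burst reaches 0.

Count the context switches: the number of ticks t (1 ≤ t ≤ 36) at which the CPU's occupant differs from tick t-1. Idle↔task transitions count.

context switches = 13

t=0: L0/L1/L2 = B/-/- → run B
t=1: L0/L1/L2 = BC/-/- → run B
t=2: L0/L1/L2 = C/B/- → run C
t=3: L0/L1/L2 = CG/B/- → run C
t=4: L0/L1/L2 = GE/B/- → run G
t=5: L0/L1/L2 = GE/B/- → run G
t=6: L0/L1/L2 = EFH/BG/- → run E
t=7: L0/L1/L2 = EFH/BG/- → run E
t=8: L0/L1/L2 = FH/BGE/- → run F
t=9: L0/L1/L2 = FH/BGE/- → run F
t=10: L0/L1/L2 = H/BGEF/- → run H
t=11: L0/L1/L2 = H/BGEF/- → run H
t=12: L0/L1/L2 = -/BGEFH/- → run B
t=13: L0/L1/L2 = -/BGEFH/- → run B
t=14: L0/L1/L2 = -/BGEFH/- → run B
t=15: L0/L1/L2 = -/BGEFH/- → run B
t=16: L0/L1/L2 = -/GEFH/B → run G
t=17: L0/L1/L2 = -/GEFH/B → run G
t=18: L0/L1/L2 = -/GEFH/B → run G
t=19: L0/L1/L2 = -/GEFH/B → run G
t=20: L0/L1/L2 = -/EFH/B → run E
t=21: L0/L1/L2 = -/EFH/B → run E
t=22: L0/L1/L2 = -/EFH/B → run E
t=23: L0/L1/L2 = -/EFH/B → run E
t=24: L0/L1/L2 = -/FH/BE → run F
t=25: L0/L1/L2 = -/FH/BE → run F
t=26: L0/L1/L2 = -/FH/BE → run F
t=27: L0/L1/L2 = -/H/BE → run H
t=28: L0/L1/L2 = -/-/BE → run B
t=29: L0/L1/L2 = -/-/BE → run B
t=30: L0/L1/L2 = -/-/E → run E
t=31: (idle)
t=32: (idle)
t=33: (idle)
t=34: (idle)
t=35: (idle)
t=36: (idle)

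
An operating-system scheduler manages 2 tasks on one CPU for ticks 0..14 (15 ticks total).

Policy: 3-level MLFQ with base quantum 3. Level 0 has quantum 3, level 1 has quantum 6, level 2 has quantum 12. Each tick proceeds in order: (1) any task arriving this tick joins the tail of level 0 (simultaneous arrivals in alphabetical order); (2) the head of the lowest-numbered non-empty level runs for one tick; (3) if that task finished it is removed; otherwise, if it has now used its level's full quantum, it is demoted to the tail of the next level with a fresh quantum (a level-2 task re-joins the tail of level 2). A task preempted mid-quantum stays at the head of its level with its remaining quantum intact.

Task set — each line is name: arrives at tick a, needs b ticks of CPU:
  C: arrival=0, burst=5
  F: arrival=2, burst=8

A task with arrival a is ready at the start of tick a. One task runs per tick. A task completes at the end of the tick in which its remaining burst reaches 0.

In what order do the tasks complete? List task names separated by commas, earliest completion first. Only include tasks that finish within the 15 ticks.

t=0: L0/L1/L2 = C/-/- → run C
t=1: L0/L1/L2 = C/-/- → run C
t=2: L0/L1/L2 = CF/-/- → run C
t=3: L0/L1/L2 = F/C/- → run F
t=4: L0/L1/L2 = F/C/- → run F
t=5: L0/L1/L2 = F/C/- → run F
t=6: L0/L1/L2 = -/CF/- → run C
t=7: L0/L1/L2 = -/CF/- → run C
t=8: L0/L1/L2 = -/F/- → run F
t=9: L0/L1/L2 = -/F/- → run F
t=10: L0/L1/L2 = -/F/- → run F
t=11: L0/L1/L2 = -/F/- → run F
t=12: L0/L1/L2 = -/F/- → run F
t=13: (idle)
t=14: (idle)

completion order = C, F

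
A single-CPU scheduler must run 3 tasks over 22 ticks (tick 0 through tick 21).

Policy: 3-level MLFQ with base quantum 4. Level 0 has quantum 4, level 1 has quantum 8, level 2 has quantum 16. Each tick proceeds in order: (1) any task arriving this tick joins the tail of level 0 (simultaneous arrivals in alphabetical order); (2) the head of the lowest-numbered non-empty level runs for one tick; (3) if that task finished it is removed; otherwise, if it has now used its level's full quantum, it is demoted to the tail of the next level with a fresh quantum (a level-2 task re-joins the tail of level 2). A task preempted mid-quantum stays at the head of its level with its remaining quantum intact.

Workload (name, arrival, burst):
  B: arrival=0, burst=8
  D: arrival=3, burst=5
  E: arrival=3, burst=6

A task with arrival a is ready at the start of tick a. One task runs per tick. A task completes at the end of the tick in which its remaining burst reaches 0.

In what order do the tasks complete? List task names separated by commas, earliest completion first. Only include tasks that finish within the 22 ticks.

t=0: L0/L1/L2 = B/-/- → run B
t=1: L0/L1/L2 = B/-/- → run B
t=2: L0/L1/L2 = B/-/- → run B
t=3: L0/L1/L2 = BDE/-/- → run B
t=4: L0/L1/L2 = DE/B/- → run D
t=5: L0/L1/L2 = DE/B/- → run D
t=6: L0/L1/L2 = DE/B/- → run D
t=7: L0/L1/L2 = DE/B/- → run D
t=8: L0/L1/L2 = E/BD/- → run E
t=9: L0/L1/L2 = E/BD/- → run E
t=10: L0/L1/L2 = E/BD/- → run E
t=11: L0/L1/L2 = E/BD/- → run E
t=12: L0/L1/L2 = -/BDE/- → run B
t=13: L0/L1/L2 = -/BDE/- → run B
t=14: L0/L1/L2 = -/BDE/- → run B
t=15: L0/L1/L2 = -/BDE/- → run B
t=16: L0/L1/L2 = -/DE/- → run D
t=17: L0/L1/L2 = -/E/- → run E
t=18: L0/L1/L2 = -/E/- → run E
t=19: (idle)
t=20: (idle)
t=21: (idle)

completion order = B, D, E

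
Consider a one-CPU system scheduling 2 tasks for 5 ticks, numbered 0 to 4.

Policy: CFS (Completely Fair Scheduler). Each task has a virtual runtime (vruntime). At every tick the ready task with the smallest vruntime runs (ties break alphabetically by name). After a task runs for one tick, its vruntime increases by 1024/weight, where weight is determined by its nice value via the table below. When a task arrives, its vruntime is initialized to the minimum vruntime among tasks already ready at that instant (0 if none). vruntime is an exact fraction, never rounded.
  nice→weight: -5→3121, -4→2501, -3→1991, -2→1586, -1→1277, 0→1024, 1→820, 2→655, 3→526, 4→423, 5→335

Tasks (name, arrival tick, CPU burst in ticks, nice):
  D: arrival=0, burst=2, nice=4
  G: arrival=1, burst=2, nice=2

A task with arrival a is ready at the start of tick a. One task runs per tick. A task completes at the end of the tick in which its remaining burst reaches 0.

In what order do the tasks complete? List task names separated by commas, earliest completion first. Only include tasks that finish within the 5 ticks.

completion order = D, G

t=0: vr[D=0] → run D
t=1: vr[D=1024/423 G=1024/423] → run D
t=2: vr[G=1024/423] → run G
t=3: vr[G=1103872/277065] → run G
t=4: (idle)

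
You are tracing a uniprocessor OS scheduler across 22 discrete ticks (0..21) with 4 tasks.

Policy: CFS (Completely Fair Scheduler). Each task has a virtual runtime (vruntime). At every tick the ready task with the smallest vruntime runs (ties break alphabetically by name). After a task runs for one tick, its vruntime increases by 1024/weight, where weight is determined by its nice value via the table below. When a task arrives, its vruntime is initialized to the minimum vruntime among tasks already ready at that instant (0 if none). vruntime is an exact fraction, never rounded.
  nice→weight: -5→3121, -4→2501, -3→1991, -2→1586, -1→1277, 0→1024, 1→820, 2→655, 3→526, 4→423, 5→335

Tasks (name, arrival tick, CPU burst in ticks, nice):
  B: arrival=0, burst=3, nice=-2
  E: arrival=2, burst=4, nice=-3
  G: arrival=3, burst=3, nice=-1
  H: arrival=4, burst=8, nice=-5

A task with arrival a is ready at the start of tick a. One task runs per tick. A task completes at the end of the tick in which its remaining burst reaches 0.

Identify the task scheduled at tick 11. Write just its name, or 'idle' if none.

t=0: vr[B=0] → run B
t=1: vr[B=512/793] → run B
t=2: vr[B=1024/793 E=1024/793] → run B
t=3: vr[E=1024/793 G=1024/793] → run E
t=4: vr[E=2850816/1578863 G=1024/793 H=1024/793] → run G
t=5: vr[E=2850816/1578863 G=2119680/1012661 H=1024/793] → run H
t=6: vr[E=2850816/1578863 G=2119680/1012661 H=4007936/2474953] → run H
t=7: vr[E=2850816/1578863 G=2119680/1012661 H=4819968/2474953] → run E
t=8: vr[E=3662848/1578863 G=2119680/1012661 H=4819968/2474953] → run H
t=9: vr[E=3662848/1578863 G=2119680/1012661 H=5632000/2474953] → run G
t=10: vr[E=3662848/1578863 G=2931712/1012661 H=5632000/2474953] → run H
t=11: vr[E=3662848/1578863 G=2931712/1012661 H=6444032/2474953] → run E
t=12: vr[E=4474880/1578863 G=2931712/1012661 H=6444032/2474953] → run H
t=13: vr[E=4474880/1578863 G=2931712/1012661 H=7256064/2474953] → run E
t=14: vr[G=2931712/1012661 H=7256064/2474953] → run G
t=15: vr[H=7256064/2474953] → run H
t=16: vr[H=8068096/2474953] → run H
t=17: vr[H=8880128/2474953] → run H
t=18: (idle)
t=19: (idle)
t=20: (idle)
t=21: (idle)

running at tick 11 = E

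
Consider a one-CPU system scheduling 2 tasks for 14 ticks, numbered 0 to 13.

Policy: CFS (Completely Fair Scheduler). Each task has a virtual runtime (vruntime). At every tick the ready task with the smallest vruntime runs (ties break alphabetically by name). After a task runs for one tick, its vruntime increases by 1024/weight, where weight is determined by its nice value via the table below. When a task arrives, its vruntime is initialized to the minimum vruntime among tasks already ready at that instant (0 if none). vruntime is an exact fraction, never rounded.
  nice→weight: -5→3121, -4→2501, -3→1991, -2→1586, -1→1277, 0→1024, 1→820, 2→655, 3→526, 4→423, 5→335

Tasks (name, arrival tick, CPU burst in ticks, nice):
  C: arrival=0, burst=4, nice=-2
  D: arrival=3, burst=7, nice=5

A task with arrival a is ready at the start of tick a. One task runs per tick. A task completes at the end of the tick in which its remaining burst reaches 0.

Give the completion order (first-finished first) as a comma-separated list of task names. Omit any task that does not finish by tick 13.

t=0: vr[C=0] → run C
t=1: vr[C=512/793] → run C
t=2: vr[C=1024/793] → run C
t=3: vr[C=1536/793 D=1536/793] → run C
t=4: vr[D=1536/793] → run D
t=5: vr[D=1326592/265655] → run D
t=6: vr[D=2138624/265655] → run D
t=7: vr[D=2950656/265655] → run D
t=8: vr[D=3762688/265655] → run D
t=9: vr[D=914944/53131] → run D
t=10: vr[D=5386752/265655] → run D
t=11: (idle)
t=12: (idle)
t=13: (idle)

completion order = C, D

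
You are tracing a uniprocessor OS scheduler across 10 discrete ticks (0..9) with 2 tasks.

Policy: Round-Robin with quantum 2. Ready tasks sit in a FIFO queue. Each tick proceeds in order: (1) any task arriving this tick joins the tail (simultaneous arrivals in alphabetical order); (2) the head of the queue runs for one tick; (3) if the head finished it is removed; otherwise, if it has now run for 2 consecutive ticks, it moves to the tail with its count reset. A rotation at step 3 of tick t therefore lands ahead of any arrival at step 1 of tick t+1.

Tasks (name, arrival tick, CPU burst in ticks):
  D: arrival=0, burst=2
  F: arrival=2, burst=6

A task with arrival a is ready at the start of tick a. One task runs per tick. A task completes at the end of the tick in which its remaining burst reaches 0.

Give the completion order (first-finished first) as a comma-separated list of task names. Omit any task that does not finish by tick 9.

completion order = D, F

t=0: queue=[D] q_used=0 → run D
t=1: queue=[D] q_used=1 → run D
t=2: queue=[F] q_used=0 → run F
t=3: queue=[F] q_used=1 → run F
t=4: queue=[F] q_used=0 → run F
t=5: queue=[F] q_used=1 → run F
t=6: queue=[F] q_used=0 → run F
t=7: queue=[F] q_used=1 → run F
t=8: (idle)
t=9: (idle)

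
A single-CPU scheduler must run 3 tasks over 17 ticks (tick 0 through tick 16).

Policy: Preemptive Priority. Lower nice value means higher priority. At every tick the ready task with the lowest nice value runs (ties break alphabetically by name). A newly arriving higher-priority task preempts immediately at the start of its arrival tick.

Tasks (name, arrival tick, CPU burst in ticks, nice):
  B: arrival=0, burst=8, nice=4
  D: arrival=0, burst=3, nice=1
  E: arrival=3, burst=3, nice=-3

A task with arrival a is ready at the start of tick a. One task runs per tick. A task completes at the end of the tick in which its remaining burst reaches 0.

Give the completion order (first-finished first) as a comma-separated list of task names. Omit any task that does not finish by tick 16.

t=0: ready={B,D} → run D
t=1: ready={B,D} → run D
t=2: ready={B,D} → run D
t=3: ready={B,E} → run E
t=4: ready={B,E} → run E
t=5: ready={B,E} → run E
t=6: ready={B} → run B
t=7: ready={B} → run B
t=8: ready={B} → run B
t=9: ready={B} → run B
t=10: ready={B} → run B
t=11: ready={B} → run B
t=12: ready={B} → run B
t=13: ready={B} → run B
t=14: (idle)
t=15: (idle)
t=16: (idle)

completion order = D, E, B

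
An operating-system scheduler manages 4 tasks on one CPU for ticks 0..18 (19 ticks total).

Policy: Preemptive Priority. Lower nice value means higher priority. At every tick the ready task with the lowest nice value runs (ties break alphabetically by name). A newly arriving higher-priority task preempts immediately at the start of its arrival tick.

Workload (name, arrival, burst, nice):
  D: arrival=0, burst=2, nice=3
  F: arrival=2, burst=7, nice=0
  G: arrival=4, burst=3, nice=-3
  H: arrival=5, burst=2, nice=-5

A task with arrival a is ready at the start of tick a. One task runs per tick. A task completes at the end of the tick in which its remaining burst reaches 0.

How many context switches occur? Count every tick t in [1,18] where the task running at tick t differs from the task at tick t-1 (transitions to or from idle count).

context switches = 6

t=0: ready={D} → run D
t=1: ready={D} → run D
t=2: ready={F} → run F
t=3: ready={F} → run F
t=4: ready={F,G} → run G
t=5: ready={F,G,H} → run H
t=6: ready={F,G,H} → run H
t=7: ready={F,G} → run G
t=8: ready={F,G} → run G
t=9: ready={F} → run F
t=10: ready={F} → run F
t=11: ready={F} → run F
t=12: ready={F} → run F
t=13: ready={F} → run F
t=14: (idle)
t=15: (idle)
t=16: (idle)
t=17: (idle)
t=18: (idle)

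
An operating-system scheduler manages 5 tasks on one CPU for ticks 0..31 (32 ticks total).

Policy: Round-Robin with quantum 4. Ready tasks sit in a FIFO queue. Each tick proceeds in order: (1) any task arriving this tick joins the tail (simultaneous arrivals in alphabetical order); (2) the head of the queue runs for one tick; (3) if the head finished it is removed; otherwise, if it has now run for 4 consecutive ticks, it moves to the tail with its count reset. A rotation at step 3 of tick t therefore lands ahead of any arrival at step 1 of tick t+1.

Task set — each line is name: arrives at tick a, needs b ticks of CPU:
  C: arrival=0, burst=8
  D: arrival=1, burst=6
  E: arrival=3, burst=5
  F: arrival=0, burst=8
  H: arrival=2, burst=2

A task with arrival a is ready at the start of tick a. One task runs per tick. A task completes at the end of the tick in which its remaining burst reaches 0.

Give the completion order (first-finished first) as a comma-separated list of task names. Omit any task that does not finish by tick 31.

t=0: queue=[C,F] q_used=0 → run C
t=1: queue=[C,F,D] q_used=1 → run C
t=2: queue=[C,F,D,H] q_used=2 → run C
t=3: queue=[C,F,D,H,E] q_used=3 → run C
t=4: queue=[F,D,H,E,C] q_used=0 → run F
t=5: queue=[F,D,H,E,C] q_used=1 → run F
t=6: queue=[F,D,H,E,C] q_used=2 → run F
t=7: queue=[F,D,H,E,C] q_used=3 → run F
t=8: queue=[D,H,E,C,F] q_used=0 → run D
t=9: queue=[D,H,E,C,F] q_used=1 → run D
t=10: queue=[D,H,E,C,F] q_used=2 → run D
t=11: queue=[D,H,E,C,F] q_used=3 → run D
t=12: queue=[H,E,C,F,D] q_used=0 → run H
t=13: queue=[H,E,C,F,D] q_used=1 → run H
t=14: queue=[E,C,F,D] q_used=0 → run E
t=15: queue=[E,C,F,D] q_used=1 → run E
t=16: queue=[E,C,F,D] q_used=2 → run E
t=17: queue=[E,C,F,D] q_used=3 → run E
t=18: queue=[C,F,D,E] q_used=0 → run C
t=19: queue=[C,F,D,E] q_used=1 → run C
t=20: queue=[C,F,D,E] q_used=2 → run C
t=21: queue=[C,F,D,E] q_used=3 → run C
t=22: queue=[F,D,E] q_used=0 → run F
t=23: queue=[F,D,E] q_used=1 → run F
t=24: queue=[F,D,E] q_used=2 → run F
t=25: queue=[F,D,E] q_used=3 → run F
t=26: queue=[D,E] q_used=0 → run D
t=27: queue=[D,E] q_used=1 → run D
t=28: queue=[E] q_used=0 → run E
t=29: (idle)
t=30: (idle)
t=31: (idle)

completion order = H, C, F, D, E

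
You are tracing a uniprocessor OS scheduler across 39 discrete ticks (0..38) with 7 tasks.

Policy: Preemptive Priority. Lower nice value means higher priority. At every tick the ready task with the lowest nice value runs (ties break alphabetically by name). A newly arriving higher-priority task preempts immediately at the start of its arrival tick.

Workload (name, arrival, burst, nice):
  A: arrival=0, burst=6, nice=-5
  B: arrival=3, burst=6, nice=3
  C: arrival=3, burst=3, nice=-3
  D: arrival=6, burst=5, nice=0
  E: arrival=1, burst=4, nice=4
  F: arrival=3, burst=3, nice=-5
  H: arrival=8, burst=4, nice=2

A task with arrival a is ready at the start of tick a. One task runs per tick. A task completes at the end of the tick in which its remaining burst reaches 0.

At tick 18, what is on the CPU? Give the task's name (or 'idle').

t=0: ready={A} → run A
t=1: ready={A,E} → run A
t=2: ready={A,E} → run A
t=3: ready={A,B,C,E,F} → run A
t=4: ready={A,B,C,E,F} → run A
t=5: ready={A,B,C,E,F} → run A
t=6: ready={B,C,D,E,F} → run F
t=7: ready={B,C,D,E,F} → run F
t=8: ready={B,C,D,E,F,H} → run F
t=9: ready={B,C,D,E,H} → run C
t=10: ready={B,C,D,E,H} → run C
t=11: ready={B,C,D,E,H} → run C
t=12: ready={B,D,E,H} → run D
t=13: ready={B,D,E,H} → run D
t=14: ready={B,D,E,H} → run D
t=15: ready={B,D,E,H} → run D
t=16: ready={B,D,E,H} → run D
t=17: ready={B,E,H} → run H
t=18: ready={B,E,H} → run H
t=19: ready={B,E,H} → run H
t=20: ready={B,E,H} → run H
t=21: ready={B,E} → run B
t=22: ready={B,E} → run B
t=23: ready={B,E} → run B
t=24: ready={B,E} → run B
t=25: ready={B,E} → run B
t=26: ready={B,E} → run B
t=27: ready={E} → run E
t=28: ready={E} → run E
t=29: ready={E} → run E
t=30: ready={E} → run E
t=31: (idle)
t=32: (idle)
t=33: (idle)
t=34: (idle)
t=35: (idle)
t=36: (idle)
t=37: (idle)
t=38: (idle)

running at tick 18 = H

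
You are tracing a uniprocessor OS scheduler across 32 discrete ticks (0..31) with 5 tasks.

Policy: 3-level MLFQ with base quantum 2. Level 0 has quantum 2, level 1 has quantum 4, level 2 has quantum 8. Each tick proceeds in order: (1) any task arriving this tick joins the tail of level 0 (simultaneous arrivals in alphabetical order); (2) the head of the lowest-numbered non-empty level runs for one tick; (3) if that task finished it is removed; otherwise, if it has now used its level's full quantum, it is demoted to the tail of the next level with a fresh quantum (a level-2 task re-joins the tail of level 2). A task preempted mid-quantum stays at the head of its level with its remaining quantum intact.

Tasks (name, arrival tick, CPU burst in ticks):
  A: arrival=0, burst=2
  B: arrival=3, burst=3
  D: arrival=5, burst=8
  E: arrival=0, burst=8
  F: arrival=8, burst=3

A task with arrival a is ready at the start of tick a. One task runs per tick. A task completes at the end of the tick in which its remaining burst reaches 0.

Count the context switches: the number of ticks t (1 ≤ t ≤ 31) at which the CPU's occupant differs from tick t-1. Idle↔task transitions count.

context switches = 11

t=0: L0/L1/L2 = AE/-/- → run A
t=1: L0/L1/L2 = AE/-/- → run A
t=2: L0/L1/L2 = E/-/- → run E
t=3: L0/L1/L2 = EB/-/- → run E
t=4: L0/L1/L2 = B/E/- → run B
t=5: L0/L1/L2 = BD/E/- → run B
t=6: L0/L1/L2 = D/EB/- → run D
t=7: L0/L1/L2 = D/EB/- → run D
t=8: L0/L1/L2 = F/EBD/- → run F
t=9: L0/L1/L2 = F/EBD/- → run F
t=10: L0/L1/L2 = -/EBDF/- → run E
t=11: L0/L1/L2 = -/EBDF/- → run E
t=12: L0/L1/L2 = -/EBDF/- → run E
t=13: L0/L1/L2 = -/EBDF/- → run E
t=14: L0/L1/L2 = -/BDF/E → run B
t=15: L0/L1/L2 = -/DF/E → run D
t=16: L0/L1/L2 = -/DF/E → run D
t=17: L0/L1/L2 = -/DF/E → run D
t=18: L0/L1/L2 = -/DF/E → run D
t=19: L0/L1/L2 = -/F/ED → run F
t=20: L0/L1/L2 = -/-/ED → run E
t=21: L0/L1/L2 = -/-/ED → run E
t=22: L0/L1/L2 = -/-/D → run D
t=23: L0/L1/L2 = -/-/D → run D
t=24: (idle)
t=25: (idle)
t=26: (idle)
t=27: (idle)
t=28: (idle)
t=29: (idle)
t=30: (idle)
t=31: (idle)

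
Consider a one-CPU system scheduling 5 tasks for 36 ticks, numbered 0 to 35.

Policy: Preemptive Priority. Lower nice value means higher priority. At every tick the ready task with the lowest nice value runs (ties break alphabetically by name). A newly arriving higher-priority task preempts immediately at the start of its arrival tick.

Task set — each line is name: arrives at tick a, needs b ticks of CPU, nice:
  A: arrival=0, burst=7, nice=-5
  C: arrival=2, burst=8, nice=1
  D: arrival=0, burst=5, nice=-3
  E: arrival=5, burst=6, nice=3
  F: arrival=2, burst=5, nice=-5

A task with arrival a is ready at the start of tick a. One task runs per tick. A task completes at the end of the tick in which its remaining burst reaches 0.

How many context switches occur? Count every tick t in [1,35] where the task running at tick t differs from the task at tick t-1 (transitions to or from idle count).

context switches = 5

t=0: ready={A,D} → run A
t=1: ready={A,D} → run A
t=2: ready={A,C,D,F} → run A
t=3: ready={A,C,D,F} → run A
t=4: ready={A,C,D,F} → run A
t=5: ready={A,C,D,E,F} → run A
t=6: ready={A,C,D,E,F} → run A
t=7: ready={C,D,E,F} → run F
t=8: ready={C,D,E,F} → run F
t=9: ready={C,D,E,F} → run F
t=10: ready={C,D,E,F} → run F
t=11: ready={C,D,E,F} → run F
t=12: ready={C,D,E} → run D
t=13: ready={C,D,E} → run D
t=14: ready={C,D,E} → run D
t=15: ready={C,D,E} → run D
t=16: ready={C,D,E} → run D
t=17: ready={C,E} → run C
t=18: ready={C,E} → run C
t=19: ready={C,E} → run C
t=20: ready={C,E} → run C
t=21: ready={C,E} → run C
t=22: ready={C,E} → run C
t=23: ready={C,E} → run C
t=24: ready={C,E} → run C
t=25: ready={E} → run E
t=26: ready={E} → run E
t=27: ready={E} → run E
t=28: ready={E} → run E
t=29: ready={E} → run E
t=30: ready={E} → run E
t=31: (idle)
t=32: (idle)
t=33: (idle)
t=34: (idle)
t=35: (idle)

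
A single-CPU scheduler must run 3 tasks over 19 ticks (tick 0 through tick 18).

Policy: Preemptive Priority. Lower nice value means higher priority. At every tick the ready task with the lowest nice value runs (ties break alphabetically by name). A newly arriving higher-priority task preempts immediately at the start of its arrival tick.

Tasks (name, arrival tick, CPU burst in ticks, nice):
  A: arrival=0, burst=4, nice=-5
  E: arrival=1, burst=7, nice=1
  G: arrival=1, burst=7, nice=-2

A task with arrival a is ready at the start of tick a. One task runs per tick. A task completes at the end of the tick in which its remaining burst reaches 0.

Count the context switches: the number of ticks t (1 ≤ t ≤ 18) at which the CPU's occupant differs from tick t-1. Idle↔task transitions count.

context switches = 3

t=0: ready={A} → run A
t=1: ready={A,E,G} → run A
t=2: ready={A,E,G} → run A
t=3: ready={A,E,G} → run A
t=4: ready={E,G} → run G
t=5: ready={E,G} → run G
t=6: ready={E,G} → run G
t=7: ready={E,G} → run G
t=8: ready={E,G} → run G
t=9: ready={E,G} → run G
t=10: ready={E,G} → run G
t=11: ready={E} → run E
t=12: ready={E} → run E
t=13: ready={E} → run E
t=14: ready={E} → run E
t=15: ready={E} → run E
t=16: ready={E} → run E
t=17: ready={E} → run E
t=18: (idle)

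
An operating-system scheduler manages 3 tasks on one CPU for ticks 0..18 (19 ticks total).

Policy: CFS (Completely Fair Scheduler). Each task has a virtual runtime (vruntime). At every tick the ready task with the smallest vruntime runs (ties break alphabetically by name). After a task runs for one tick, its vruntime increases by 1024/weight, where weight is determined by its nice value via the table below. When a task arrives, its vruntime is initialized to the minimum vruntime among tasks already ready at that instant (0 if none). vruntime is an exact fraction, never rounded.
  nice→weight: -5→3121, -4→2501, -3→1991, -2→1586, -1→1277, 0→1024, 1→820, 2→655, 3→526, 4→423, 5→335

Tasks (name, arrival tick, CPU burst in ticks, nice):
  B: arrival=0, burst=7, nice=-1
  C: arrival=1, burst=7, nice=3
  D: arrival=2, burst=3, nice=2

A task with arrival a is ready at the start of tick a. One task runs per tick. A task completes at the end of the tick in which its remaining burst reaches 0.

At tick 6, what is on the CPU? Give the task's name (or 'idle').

t=0: vr[B=0] → run B
t=1: vr[B=1024/1277 C=1024/1277] → run B
t=2: vr[B=2048/1277 C=1024/1277 D=1024/1277] → run C
t=3: vr[B=2048/1277 C=923136/335851 D=1024/1277] → run D
t=4: vr[B=2048/1277 C=923136/335851 D=1978368/836435] → run B
t=5: vr[B=3072/1277 C=923136/335851 D=1978368/836435] → run D
t=6: vr[B=3072/1277 C=923136/335851 D=3286016/836435] → run B
t=7: vr[B=4096/1277 C=923136/335851 D=3286016/836435] → run C
t=8: vr[B=4096/1277 C=1576960/335851 D=3286016/836435] → run B
t=9: vr[B=5120/1277 C=1576960/335851 D=3286016/836435] → run D
t=10: vr[B=5120/1277 C=1576960/335851] → run B
t=11: vr[B=6144/1277 C=1576960/335851] → run C
t=12: vr[B=6144/1277 C=2230784/335851] → run B
t=13: vr[C=2230784/335851] → run C
t=14: vr[C=2884608/335851] → run C
t=15: vr[C=3538432/335851] → run C
t=16: vr[C=4192256/335851] → run C
t=17: (idle)
t=18: (idle)

running at tick 6 = B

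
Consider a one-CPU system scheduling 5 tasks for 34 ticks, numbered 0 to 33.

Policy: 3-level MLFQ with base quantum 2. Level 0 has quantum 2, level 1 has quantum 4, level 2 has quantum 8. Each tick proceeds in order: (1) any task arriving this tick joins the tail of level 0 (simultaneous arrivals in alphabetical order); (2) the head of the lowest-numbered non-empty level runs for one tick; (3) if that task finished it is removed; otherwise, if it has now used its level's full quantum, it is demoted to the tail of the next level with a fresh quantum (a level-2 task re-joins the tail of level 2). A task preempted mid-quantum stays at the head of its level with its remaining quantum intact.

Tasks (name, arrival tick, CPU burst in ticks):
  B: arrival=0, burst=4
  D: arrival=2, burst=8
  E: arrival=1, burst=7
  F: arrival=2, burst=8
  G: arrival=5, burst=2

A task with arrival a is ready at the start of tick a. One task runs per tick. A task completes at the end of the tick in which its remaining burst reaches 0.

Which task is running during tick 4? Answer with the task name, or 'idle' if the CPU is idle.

running at tick 4 = D

t=0: L0/L1/L2 = B/-/- → run B
t=1: L0/L1/L2 = BE/-/- → run B
t=2: L0/L1/L2 = EDF/B/- → run E
t=3: L0/L1/L2 = EDF/B/- → run E
t=4: L0/L1/L2 = DF/BE/- → run D
t=5: L0/L1/L2 = DFG/BE/- → run D
t=6: L0/L1/L2 = FG/BED/- → run F
t=7: L0/L1/L2 = FG/BED/- → run F
t=8: L0/L1/L2 = G/BEDF/- → run G
t=9: L0/L1/L2 = G/BEDF/- → run G
t=10: L0/L1/L2 = -/BEDF/- → run B
t=11: L0/L1/L2 = -/BEDF/- → run B
t=12: L0/L1/L2 = -/EDF/- → run E
t=13: L0/L1/L2 = -/EDF/- → run E
t=14: L0/L1/L2 = -/EDF/- → run E
t=15: L0/L1/L2 = -/EDF/- → run E
t=16: L0/L1/L2 = -/DF/E → run D
t=17: L0/L1/L2 = -/DF/E → run D
t=18: L0/L1/L2 = -/DF/E → run D
t=19: L0/L1/L2 = -/DF/E → run D
t=20: L0/L1/L2 = -/F/ED → run F
t=21: L0/L1/L2 = -/F/ED → run F
t=22: L0/L1/L2 = -/F/ED → run F
t=23: L0/L1/L2 = -/F/ED → run F
t=24: L0/L1/L2 = -/-/EDF → run E
t=25: L0/L1/L2 = -/-/DF → run D
t=26: L0/L1/L2 = -/-/DF → run D
t=27: L0/L1/L2 = -/-/F → run F
t=28: L0/L1/L2 = -/-/F → run F
t=29: (idle)
t=30: (idle)
t=31: (idle)
t=32: (idle)
t=33: (idle)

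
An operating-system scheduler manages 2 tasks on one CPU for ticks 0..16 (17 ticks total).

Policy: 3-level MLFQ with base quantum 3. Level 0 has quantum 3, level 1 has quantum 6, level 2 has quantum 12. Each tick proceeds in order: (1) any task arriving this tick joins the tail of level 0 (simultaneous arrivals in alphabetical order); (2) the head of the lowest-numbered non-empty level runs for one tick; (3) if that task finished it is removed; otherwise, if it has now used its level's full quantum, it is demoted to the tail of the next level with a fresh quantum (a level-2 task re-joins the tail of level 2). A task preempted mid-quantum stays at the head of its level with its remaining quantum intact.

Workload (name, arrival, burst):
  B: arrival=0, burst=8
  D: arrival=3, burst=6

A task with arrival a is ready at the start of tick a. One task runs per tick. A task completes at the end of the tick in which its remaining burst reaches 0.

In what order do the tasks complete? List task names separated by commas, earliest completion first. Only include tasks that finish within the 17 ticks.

completion order = B, D

t=0: L0/L1/L2 = B/-/- → run B
t=1: L0/L1/L2 = B/-/- → run B
t=2: L0/L1/L2 = B/-/- → run B
t=3: L0/L1/L2 = D/B/- → run D
t=4: L0/L1/L2 = D/B/- → run D
t=5: L0/L1/L2 = D/B/- → run D
t=6: L0/L1/L2 = -/BD/- → run B
t=7: L0/L1/L2 = -/BD/- → run B
t=8: L0/L1/L2 = -/BD/- → run B
t=9: L0/L1/L2 = -/BD/- → run B
t=10: L0/L1/L2 = -/BD/- → run B
t=11: L0/L1/L2 = -/D/- → run D
t=12: L0/L1/L2 = -/D/- → run D
t=13: L0/L1/L2 = -/D/- → run D
t=14: (idle)
t=15: (idle)
t=16: (idle)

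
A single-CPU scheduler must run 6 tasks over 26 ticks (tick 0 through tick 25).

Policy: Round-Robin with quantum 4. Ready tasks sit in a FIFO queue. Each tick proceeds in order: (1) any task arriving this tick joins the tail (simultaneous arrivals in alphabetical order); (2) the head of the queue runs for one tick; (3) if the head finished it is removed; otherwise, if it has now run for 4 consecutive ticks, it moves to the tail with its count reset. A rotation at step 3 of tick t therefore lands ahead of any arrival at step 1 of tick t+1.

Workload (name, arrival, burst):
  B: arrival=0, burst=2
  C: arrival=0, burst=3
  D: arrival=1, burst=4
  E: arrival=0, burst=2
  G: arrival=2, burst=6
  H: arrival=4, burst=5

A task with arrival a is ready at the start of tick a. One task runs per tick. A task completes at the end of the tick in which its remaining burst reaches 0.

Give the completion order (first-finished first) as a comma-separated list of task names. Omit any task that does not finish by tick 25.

t=0: queue=[B,C,E] q_used=0 → run B
t=1: queue=[B,C,E,D] q_used=1 → run B
t=2: queue=[C,E,D,G] q_used=0 → run C
t=3: queue=[C,E,D,G] q_used=1 → run C
t=4: queue=[C,E,D,G,H] q_used=2 → run C
t=5: queue=[E,D,G,H] q_used=0 → run E
t=6: queue=[E,D,G,H] q_used=1 → run E
t=7: queue=[D,G,H] q_used=0 → run D
t=8: queue=[D,G,H] q_used=1 → run D
t=9: queue=[D,G,H] q_used=2 → run D
t=10: queue=[D,G,H] q_used=3 → run D
t=11: queue=[G,H] q_used=0 → run G
t=12: queue=[G,H] q_used=1 → run G
t=13: queue=[G,H] q_used=2 → run G
t=14: queue=[G,H] q_used=3 → run G
t=15: queue=[H,G] q_used=0 → run H
t=16: queue=[H,G] q_used=1 → run H
t=17: queue=[H,G] q_used=2 → run H
t=18: queue=[H,G] q_used=3 → run H
t=19: queue=[G,H] q_used=0 → run G
t=20: queue=[G,H] q_used=1 → run G
t=21: queue=[H] q_used=0 → run H
t=22: (idle)
t=23: (idle)
t=24: (idle)
t=25: (idle)

completion order = B, C, E, D, G, H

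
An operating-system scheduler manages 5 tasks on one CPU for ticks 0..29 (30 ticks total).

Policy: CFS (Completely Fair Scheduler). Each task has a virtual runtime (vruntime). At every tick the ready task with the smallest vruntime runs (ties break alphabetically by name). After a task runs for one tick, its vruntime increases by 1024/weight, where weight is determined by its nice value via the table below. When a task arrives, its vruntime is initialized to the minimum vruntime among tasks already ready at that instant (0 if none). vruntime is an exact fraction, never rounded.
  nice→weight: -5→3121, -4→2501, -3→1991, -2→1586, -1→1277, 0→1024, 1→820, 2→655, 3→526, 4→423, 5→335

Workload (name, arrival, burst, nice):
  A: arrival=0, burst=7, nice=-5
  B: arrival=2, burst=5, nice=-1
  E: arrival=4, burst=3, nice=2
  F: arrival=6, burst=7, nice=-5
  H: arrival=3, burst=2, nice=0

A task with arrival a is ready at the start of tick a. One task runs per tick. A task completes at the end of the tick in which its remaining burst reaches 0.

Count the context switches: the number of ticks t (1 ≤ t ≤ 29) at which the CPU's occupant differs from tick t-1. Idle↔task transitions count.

t=0: vr[A=0] → run A
t=1: vr[A=1024/3121] → run A
t=2: vr[A=2048/3121 B=2048/3121] → run A
t=3: vr[A=3072/3121 B=2048/3121 H=2048/3121] → run B
t=4: vr[A=3072/3121 B=5811200/3985517 E=2048/3121 H=2048/3121] → run E
t=5: vr[A=3072/3121 B=5811200/3985517 E=4537344/2044255 H=2048/3121] → run H
t=6: vr[A=3072/3121 B=5811200/3985517 E=4537344/2044255 F=3072/3121 H=5169/3121] → run A
t=7: vr[A=4096/3121 B=5811200/3985517 E=4537344/2044255 F=3072/3121 H=5169/3121] → run F
t=8: vr[A=4096/3121 B=5811200/3985517 E=4537344/2044255 F=4096/3121 H=5169/3121] → run A
t=9: vr[A=5120/3121 B=5811200/3985517 E=4537344/2044255 F=4096/3121 H=5169/3121] → run F
t=10: vr[A=5120/3121 B=5811200/3985517 E=4537344/2044255 F=5120/3121 H=5169/3121] → run B
t=11: vr[A=5120/3121 B=9007104/3985517 E=4537344/2044255 F=5120/3121 H=5169/3121] → run A
t=12: vr[A=6144/3121 B=9007104/3985517 E=4537344/2044255 F=5120/3121 H=5169/3121] → run F
t=13: vr[A=6144/3121 B=9007104/3985517 E=4537344/2044255 F=6144/3121 H=5169/3121] → run H
t=14: vr[A=6144/3121 B=9007104/3985517 E=4537344/2044255 F=6144/3121] → run A
t=15: vr[B=9007104/3985517 E=4537344/2044255 F=6144/3121] → run F
t=16: vr[B=9007104/3985517 E=4537344/2044255 F=7168/3121] → run E
t=17: vr[B=9007104/3985517 E=7733248/2044255 F=7168/3121] → run B
t=18: vr[B=12203008/3985517 E=7733248/2044255 F=7168/3121] → run F
t=19: vr[B=12203008/3985517 E=7733248/2044255 F=8192/3121] → run F
t=20: vr[B=12203008/3985517 E=7733248/2044255 F=9216/3121] → run F
t=21: vr[B=12203008/3985517 E=7733248/2044255] → run B
t=22: vr[B=15398912/3985517 E=7733248/2044255] → run E
t=23: vr[B=15398912/3985517] → run B
t=24: (idle)
t=25: (idle)
t=26: (idle)
t=27: (idle)
t=28: (idle)
t=29: (idle)

context switches = 20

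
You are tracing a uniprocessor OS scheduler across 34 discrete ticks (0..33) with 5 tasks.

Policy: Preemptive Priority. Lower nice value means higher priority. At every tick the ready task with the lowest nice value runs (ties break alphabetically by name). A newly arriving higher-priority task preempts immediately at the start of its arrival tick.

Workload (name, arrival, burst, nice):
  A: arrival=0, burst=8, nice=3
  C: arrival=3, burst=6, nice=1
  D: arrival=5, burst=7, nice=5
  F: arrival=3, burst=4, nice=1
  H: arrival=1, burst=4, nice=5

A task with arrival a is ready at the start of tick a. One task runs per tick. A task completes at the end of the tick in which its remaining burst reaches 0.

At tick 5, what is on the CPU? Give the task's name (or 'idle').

running at tick 5 = C

t=0: ready={A} → run A
t=1: ready={A,H} → run A
t=2: ready={A,H} → run A
t=3: ready={A,C,F,H} → run C
t=4: ready={A,C,F,H} → run C
t=5: ready={A,C,D,F,H} → run C
t=6: ready={A,C,D,F,H} → run C
t=7: ready={A,C,D,F,H} → run C
t=8: ready={A,C,D,F,H} → run C
t=9: ready={A,D,F,H} → run F
t=10: ready={A,D,F,H} → run F
t=11: ready={A,D,F,H} → run F
t=12: ready={A,D,F,H} → run F
t=13: ready={A,D,H} → run A
t=14: ready={A,D,H} → run A
t=15: ready={A,D,H} → run A
t=16: ready={A,D,H} → run A
t=17: ready={A,D,H} → run A
t=18: ready={D,H} → run D
t=19: ready={D,H} → run D
t=20: ready={D,H} → run D
t=21: ready={D,H} → run D
t=22: ready={D,H} → run D
t=23: ready={D,H} → run D
t=24: ready={D,H} → run D
t=25: ready={H} → run H
t=26: ready={H} → run H
t=27: ready={H} → run H
t=28: ready={H} → run H
t=29: (idle)
t=30: (idle)
t=31: (idle)
t=32: (idle)
t=33: (idle)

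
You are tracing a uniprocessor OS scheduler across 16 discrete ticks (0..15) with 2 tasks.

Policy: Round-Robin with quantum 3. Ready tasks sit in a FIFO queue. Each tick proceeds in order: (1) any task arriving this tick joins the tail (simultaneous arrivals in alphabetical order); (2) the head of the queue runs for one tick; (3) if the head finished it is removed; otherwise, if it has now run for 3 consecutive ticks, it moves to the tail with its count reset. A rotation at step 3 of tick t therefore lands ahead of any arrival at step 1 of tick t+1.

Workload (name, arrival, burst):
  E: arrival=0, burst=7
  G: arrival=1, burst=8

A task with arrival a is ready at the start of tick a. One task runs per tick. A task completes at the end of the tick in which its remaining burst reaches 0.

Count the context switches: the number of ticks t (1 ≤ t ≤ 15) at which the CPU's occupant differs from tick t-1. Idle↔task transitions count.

context switches = 6

t=0: queue=[E] q_used=0 → run E
t=1: queue=[E,G] q_used=1 → run E
t=2: queue=[E,G] q_used=2 → run E
t=3: queue=[G,E] q_used=0 → run G
t=4: queue=[G,E] q_used=1 → run G
t=5: queue=[G,E] q_used=2 → run G
t=6: queue=[E,G] q_used=0 → run E
t=7: queue=[E,G] q_used=1 → run E
t=8: queue=[E,G] q_used=2 → run E
t=9: queue=[G,E] q_used=0 → run G
t=10: queue=[G,E] q_used=1 → run G
t=11: queue=[G,E] q_used=2 → run G
t=12: queue=[E,G] q_used=0 → run E
t=13: queue=[G] q_used=0 → run G
t=14: queue=[G] q_used=1 → run G
t=15: (idle)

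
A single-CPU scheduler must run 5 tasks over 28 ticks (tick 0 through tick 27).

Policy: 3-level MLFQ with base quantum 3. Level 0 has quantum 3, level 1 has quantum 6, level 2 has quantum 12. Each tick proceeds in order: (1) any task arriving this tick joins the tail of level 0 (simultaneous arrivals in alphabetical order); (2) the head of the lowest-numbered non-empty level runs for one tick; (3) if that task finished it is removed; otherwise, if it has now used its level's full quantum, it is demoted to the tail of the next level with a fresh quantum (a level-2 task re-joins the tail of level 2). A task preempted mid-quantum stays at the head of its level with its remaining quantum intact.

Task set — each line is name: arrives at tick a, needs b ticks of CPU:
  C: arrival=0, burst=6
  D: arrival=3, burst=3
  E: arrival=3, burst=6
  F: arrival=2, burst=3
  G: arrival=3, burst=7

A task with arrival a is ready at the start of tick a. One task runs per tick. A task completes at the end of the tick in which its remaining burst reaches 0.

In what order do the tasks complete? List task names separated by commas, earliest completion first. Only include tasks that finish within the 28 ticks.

completion order = F, D, C, E, G

t=0: L0/L1/L2 = C/-/- → run C
t=1: L0/L1/L2 = C/-/- → run C
t=2: L0/L1/L2 = CF/-/- → run C
t=3: L0/L1/L2 = FDEG/C/- → run F
t=4: L0/L1/L2 = FDEG/C/- → run F
t=5: L0/L1/L2 = FDEG/C/- → run F
t=6: L0/L1/L2 = DEG/C/- → run D
t=7: L0/L1/L2 = DEG/C/- → run D
t=8: L0/L1/L2 = DEG/C/- → run D
t=9: L0/L1/L2 = EG/C/- → run E
t=10: L0/L1/L2 = EG/C/- → run E
t=11: L0/L1/L2 = EG/C/- → run E
t=12: L0/L1/L2 = G/CE/- → run G
t=13: L0/L1/L2 = G/CE/- → run G
t=14: L0/L1/L2 = G/CE/- → run G
t=15: L0/L1/L2 = -/CEG/- → run C
t=16: L0/L1/L2 = -/CEG/- → run C
t=17: L0/L1/L2 = -/CEG/- → run C
t=18: L0/L1/L2 = -/EG/- → run E
t=19: L0/L1/L2 = -/EG/- → run E
t=20: L0/L1/L2 = -/EG/- → run E
t=21: L0/L1/L2 = -/G/- → run G
t=22: L0/L1/L2 = -/G/- → run G
t=23: L0/L1/L2 = -/G/- → run G
t=24: L0/L1/L2 = -/G/- → run G
t=25: (idle)
t=26: (idle)
t=27: (idle)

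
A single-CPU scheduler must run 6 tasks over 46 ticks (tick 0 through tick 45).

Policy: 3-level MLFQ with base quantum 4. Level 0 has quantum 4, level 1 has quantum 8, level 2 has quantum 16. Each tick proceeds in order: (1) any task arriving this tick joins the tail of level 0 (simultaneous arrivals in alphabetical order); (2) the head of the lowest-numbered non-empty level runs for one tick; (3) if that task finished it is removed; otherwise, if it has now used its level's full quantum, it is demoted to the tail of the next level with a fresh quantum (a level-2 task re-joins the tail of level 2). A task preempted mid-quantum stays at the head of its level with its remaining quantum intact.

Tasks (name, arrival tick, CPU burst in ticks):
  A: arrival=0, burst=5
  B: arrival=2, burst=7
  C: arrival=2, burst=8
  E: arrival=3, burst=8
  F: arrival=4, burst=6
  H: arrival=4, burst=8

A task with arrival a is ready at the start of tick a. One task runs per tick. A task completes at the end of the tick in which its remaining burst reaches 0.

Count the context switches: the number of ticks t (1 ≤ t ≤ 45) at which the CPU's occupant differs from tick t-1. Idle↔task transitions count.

t=0: L0/L1/L2 = A/-/- → run A
t=1: L0/L1/L2 = A/-/- → run A
t=2: L0/L1/L2 = ABC/-/- → run A
t=3: L0/L1/L2 = ABCE/-/- → run A
t=4: L0/L1/L2 = BCEFH/A/- → run B
t=5: L0/L1/L2 = BCEFH/A/- → run B
t=6: L0/L1/L2 = BCEFH/A/- → run B
t=7: L0/L1/L2 = BCEFH/A/- → run B
t=8: L0/L1/L2 = CEFH/AB/- → run C
t=9: L0/L1/L2 = CEFH/AB/- → run C
t=10: L0/L1/L2 = CEFH/AB/- → run C
t=11: L0/L1/L2 = CEFH/AB/- → run C
t=12: L0/L1/L2 = EFH/ABC/- → run E
t=13: L0/L1/L2 = EFH/ABC/- → run E
t=14: L0/L1/L2 = EFH/ABC/- → run E
t=15: L0/L1/L2 = EFH/ABC/- → run E
t=16: L0/L1/L2 = FH/ABCE/- → run F
t=17: L0/L1/L2 = FH/ABCE/- → run F
t=18: L0/L1/L2 = FH/ABCE/- → run F
t=19: L0/L1/L2 = FH/ABCE/- → run F
t=20: L0/L1/L2 = H/ABCEF/- → run H
t=21: L0/L1/L2 = H/ABCEF/- → run H
t=22: L0/L1/L2 = H/ABCEF/- → run H
t=23: L0/L1/L2 = H/ABCEF/- → run H
t=24: L0/L1/L2 = -/ABCEFH/- → run A
t=25: L0/L1/L2 = -/BCEFH/- → run B
t=26: L0/L1/L2 = -/BCEFH/- → run B
t=27: L0/L1/L2 = -/BCEFH/- → run B
t=28: L0/L1/L2 = -/CEFH/- → run C
t=29: L0/L1/L2 = -/CEFH/- → run C
t=30: L0/L1/L2 = -/CEFH/- → run C
t=31: L0/L1/L2 = -/CEFH/- → run C
t=32: L0/L1/L2 = -/EFH/- → run E
t=33: L0/L1/L2 = -/EFH/- → run E
t=34: L0/L1/L2 = -/EFH/- → run E
t=35: L0/L1/L2 = -/EFH/- → run E
t=36: L0/L1/L2 = -/FH/- → run F
t=37: L0/L1/L2 = -/FH/- → run F
t=38: L0/L1/L2 = -/H/- → run H
t=39: L0/L1/L2 = -/H/- → run H
t=40: L0/L1/L2 = -/H/- → run H
t=41: L0/L1/L2 = -/H/- → run H
t=42: (idle)
t=43: (idle)
t=44: (idle)
t=45: (idle)

context switches = 12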